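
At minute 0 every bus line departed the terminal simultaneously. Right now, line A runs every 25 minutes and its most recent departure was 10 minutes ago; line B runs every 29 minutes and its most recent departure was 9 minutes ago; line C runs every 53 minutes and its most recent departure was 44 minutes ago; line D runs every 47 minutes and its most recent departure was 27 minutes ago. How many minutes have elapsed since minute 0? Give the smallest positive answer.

From t ≡ 10 (mod 25) write t = 10 + 25s. Substituting into t ≡ 9 (mod 29) gives 25s ≡ 28 (mod 29), and since 25⁻¹ ≡ 7 (mod 29), s ≡ 22. Hence t ≡ 10 + 25·22 = 560 (mod 725).
From t ≡ 560 (mod 725) write t = 560 + 725s. Substituting into t ≡ 44 (mod 53) gives 725s ≡ 14 (mod 53), and since 36⁻¹ ≡ 28 (mod 53), s ≡ 21. Hence t ≡ 560 + 725·21 = 15785 (mod 38425).
From t ≡ 15785 (mod 38425) write t = 15785 + 38425s. Substituting into t ≡ 27 (mod 47) gives 38425s ≡ 34 (mod 47), and since 26⁻¹ ≡ 38 (mod 47), s ≡ 23. Hence t ≡ 15785 + 38425·23 = 899560 (mod 1805975).

899560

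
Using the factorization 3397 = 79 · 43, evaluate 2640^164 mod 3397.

Mod 79: 2640 ≡ 33; by Fermat, exponent reduces to 164 mod 78 = 8; 33^8 ≡ 18 (mod 79).
Mod 43: 2640 ≡ 17; by Fermat, exponent reduces to 164 mod 42 = 38; 17^38 ≡ 23 (mod 43).
Combine by CRT: x ≡ 18 (mod 79), x ≡ 23 (mod 43) ⇒ x ≡ 2388 (mod 3397).

2388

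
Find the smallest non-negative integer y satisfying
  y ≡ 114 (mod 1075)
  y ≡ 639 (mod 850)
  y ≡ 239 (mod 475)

246289

gcd(1075, 850) = 25 and 25 | (639 − 114), so the pair is consistent; merging gives y ≡ 26989 (mod 36550), where 36550 = lcm(1075, 850).
gcd(36550, 475) = 25 and 25 | (239 − 26989), so the pair is consistent; merging gives y ≡ 246289 (mod 694450), where 694450 = lcm(36550, 475).
The solution is unique modulo lcm(1075, 850, 475) = 694450.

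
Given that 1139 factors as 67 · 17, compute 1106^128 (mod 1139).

Mod 67: 1106 ≡ 34; by Fermat, exponent reduces to 128 mod 66 = 62; 34^62 ≡ 16 (mod 67).
Mod 17: 1106 ≡ 1; since 16 | 128, by Fermat 1^128 ≡ 1 (mod 17).
Combine by CRT: x ≡ 16 (mod 67), x ≡ 1 (mod 17) ⇒ x ≡ 1021 (mod 1139).

1021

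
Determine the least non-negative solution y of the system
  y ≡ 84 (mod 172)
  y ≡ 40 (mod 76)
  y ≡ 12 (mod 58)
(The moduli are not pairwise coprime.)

61144

Combine the congruences pairwise.
gcd(172, 76) = 4 and 4 | (40 − 84), so the pair is consistent; merging gives y ≡ 2320 (mod 3268), where 3268 = lcm(172, 76).
gcd(3268, 58) = 2 and 2 | (12 − 2320), so the pair is consistent; merging gives y ≡ 61144 (mod 94772), where 94772 = lcm(3268, 58).
The solution is unique modulo lcm(172, 76, 58) = 94772.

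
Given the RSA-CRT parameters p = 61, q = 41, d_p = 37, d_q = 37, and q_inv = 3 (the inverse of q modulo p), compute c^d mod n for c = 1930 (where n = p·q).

981

m₁ = c^(d_p) mod p: c ≡ 39 (mod 61), and 39^37 mod 61 = 5.
m₂ = c^(d_q) mod q: c ≡ 3 (mod 41), and 3^37 mod 41 = 38.
h = q_inv·(m₁ − m₂) mod p = 3·(5 − 38) mod 61 = 23.
m = m₂ + h·q = 38 + 23·41 = 981.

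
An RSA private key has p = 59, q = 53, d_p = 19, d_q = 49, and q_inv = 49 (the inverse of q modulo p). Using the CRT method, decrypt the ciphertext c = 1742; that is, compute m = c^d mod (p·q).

2368

m₁ = c^(d_p) mod p: c ≡ 31 (mod 59), and 31^19 mod 59 = 8.
m₂ = c^(d_q) mod q: c ≡ 46 (mod 53), and 46^49 mod 53 = 36.
h = q_inv·(m₁ − m₂) mod p = 49·(8 − 36) mod 59 = 44.
m = m₂ + h·q = 36 + 44·53 = 2368.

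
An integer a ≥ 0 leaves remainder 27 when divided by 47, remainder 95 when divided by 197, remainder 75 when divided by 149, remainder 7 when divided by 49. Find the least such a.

40245422

Combine the congruences pairwise.
From a ≡ 27 (mod 47) write a = 27 + 47t. Substituting into a ≡ 95 (mod 197) gives 47t ≡ 68 (mod 197), and since 47⁻¹ ≡ 109 (mod 197), t ≡ 123. Hence a ≡ 27 + 47·123 = 5808 (mod 9259).
From a ≡ 5808 (mod 9259) write a = 5808 + 9259t. Substituting into a ≡ 75 (mod 149) gives 9259t ≡ 78 (mod 149), and since 21⁻¹ ≡ 71 (mod 149), t ≡ 25. Hence a ≡ 5808 + 9259·25 = 237283 (mod 1379591).
From a ≡ 237283 (mod 1379591) write a = 237283 + 1379591t. Substituting into a ≡ 7 (mod 49) gives 1379591t ≡ 31 (mod 49), and since 45⁻¹ ≡ 12 (mod 49), t ≡ 29. Hence a ≡ 237283 + 1379591·29 = 40245422 (mod 67599959).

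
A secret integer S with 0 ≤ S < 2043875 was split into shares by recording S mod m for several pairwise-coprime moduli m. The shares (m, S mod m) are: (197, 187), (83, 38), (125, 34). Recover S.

1837409

The moduli are pairwise coprime; N = 197·83·125 = 2043875.
N/197 = 10375; 10375 ≡ 131 (mod 197); 131·194 ≡ 1, so inverse 194.
N/83 = 24625; 24625 ≡ 57 (mod 83); 57·67 ≡ 1, so inverse 67.
N/125 = 16351; 16351 ≡ 101 (mod 125); 101·26 ≡ 1, so inverse 26.
S ≡ 187·10375·194 + 38·24625·67 + 34·16351·26 = 453533784.
453533784 mod 2043875 = 1837409.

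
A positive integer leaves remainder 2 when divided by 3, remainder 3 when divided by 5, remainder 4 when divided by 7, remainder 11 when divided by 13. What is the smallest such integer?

1103

The moduli are pairwise coprime; N = 3·5·7·13 = 1365.
N/3 = 455; 455 ≡ 2 (mod 3); 2·2 ≡ 1, so inverse 2.
N/5 = 273; 273 ≡ 3 (mod 5); 3·2 ≡ 1, so inverse 2.
N/7 = 195; 195 ≡ 6 (mod 7); 6·6 ≡ 1, so inverse 6.
N/13 = 105; 105 ≡ 1 (mod 13), inverse 1.
x ≡ 2·455·2 + 3·273·2 + 4·195·6 + 11·105·1 = 9293.
9293 mod 1365 = 1103.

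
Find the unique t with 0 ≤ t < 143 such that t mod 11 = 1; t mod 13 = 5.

122

From t ≡ 1 (mod 11) write t = 1 + 11s. Substituting into t ≡ 5 (mod 13) gives 11s ≡ 4 (mod 13), and since 11⁻¹ ≡ 6 (mod 13), s ≡ 11. Hence t ≡ 1 + 11·11 = 122 (mod 143).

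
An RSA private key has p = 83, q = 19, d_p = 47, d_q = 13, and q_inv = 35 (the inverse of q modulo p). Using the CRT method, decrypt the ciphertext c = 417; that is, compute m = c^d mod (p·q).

683

m₁ = c^(d_p) mod p: c ≡ 2 (mod 83), and 2^47 mod 83 = 19.
m₂ = c^(d_q) mod q: c ≡ 18 (mod 19), and 18^13 mod 19 = 18.
h = q_inv·(m₁ − m₂) mod p = 35·(19 − 18) mod 83 = 35.
m = m₂ + h·q = 18 + 35·19 = 683.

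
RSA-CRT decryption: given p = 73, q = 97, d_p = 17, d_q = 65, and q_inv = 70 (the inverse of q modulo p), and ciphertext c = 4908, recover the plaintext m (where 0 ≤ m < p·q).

7074

m₁ = c^(d_p) mod p: c ≡ 17 (mod 73), and 17^17 mod 73 = 66.
m₂ = c^(d_q) mod q: c ≡ 58 (mod 97), and 58^65 mod 97 = 90.
h = q_inv·(m₁ − m₂) mod p = 70·(66 − 90) mod 73 = 72.
m = m₂ + h·q = 90 + 72·97 = 7074.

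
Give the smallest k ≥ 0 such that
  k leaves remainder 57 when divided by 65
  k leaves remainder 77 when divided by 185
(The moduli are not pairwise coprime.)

Combine the congruences pairwise.
gcd(65, 185) = 5 and 5 | (77 − 57), so the pair is consistent; merging gives k ≡ 447 (mod 2405), where 2405 = lcm(65, 185).
The solution is unique modulo lcm(65, 185) = 2405.

447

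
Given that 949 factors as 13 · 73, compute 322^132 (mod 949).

729

Mod 13: 322 ≡ 10; since 12 | 132, by Fermat 10^132 ≡ 1 (mod 13).
Mod 73: 322 ≡ 30; by Fermat, exponent reduces to 132 mod 72 = 60; 30^60 ≡ 72 (mod 73).
Combine by CRT: x ≡ 1 (mod 13), x ≡ 72 (mod 73) ⇒ x ≡ 729 (mod 949).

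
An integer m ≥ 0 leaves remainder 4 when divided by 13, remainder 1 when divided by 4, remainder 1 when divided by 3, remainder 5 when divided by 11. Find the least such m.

1369

Combine the congruences pairwise.
From m ≡ 4 (mod 13) write m = 4 + 13t. Substituting into m ≡ 1 (mod 4) gives 13t ≡ 1 (mod 4), and since 1⁻¹ ≡ 1 (mod 4), t ≡ 1. Hence m ≡ 4 + 13·1 = 17 (mod 52).
From m ≡ 17 (mod 52) write m = 17 + 52t. Substituting into m ≡ 1 (mod 3) gives 52t ≡ 2 (mod 3), and since 1⁻¹ ≡ 1 (mod 3), t ≡ 2. Hence m ≡ 17 + 52·2 = 121 (mod 156).
From m ≡ 121 (mod 156) write m = 121 + 156t. Substituting into m ≡ 5 (mod 11) gives 156t ≡ 5 (mod 11), and since 2⁻¹ ≡ 6 (mod 11), t ≡ 8. Hence m ≡ 121 + 156·8 = 1369 (mod 1716).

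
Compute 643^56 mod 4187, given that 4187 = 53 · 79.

440

Mod 53: 643 ≡ 7; by Fermat, exponent reduces to 56 mod 52 = 4; 7^4 ≡ 16 (mod 53).
Mod 79: 643 ≡ 11; 11^56 ≡ 45 (mod 79).
Combine by CRT: x ≡ 16 (mod 53), x ≡ 45 (mod 79) ⇒ x ≡ 440 (mod 4187).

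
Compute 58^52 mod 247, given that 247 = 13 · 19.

191

Mod 13: 58 ≡ 6; by Fermat, exponent reduces to 52 mod 12 = 4; 6^4 ≡ 9 (mod 13).
Mod 19: 58 ≡ 1; by Fermat, exponent reduces to 52 mod 18 = 16; 1^16 ≡ 1 (mod 19).
Combine by CRT: x ≡ 9 (mod 13), x ≡ 1 (mod 19) ⇒ x ≡ 191 (mod 247).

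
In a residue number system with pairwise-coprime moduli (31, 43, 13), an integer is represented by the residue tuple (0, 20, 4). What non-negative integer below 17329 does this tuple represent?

The moduli are pairwise coprime; N = 31·43·13 = 17329.
N/31 = 559; 559 ≡ 1 (mod 31), inverse 1.
N/43 = 403; 403 ≡ 16 (mod 43); 16·35 ≡ 1, so inverse 35.
N/13 = 1333; 1333 ≡ 7 (mod 13); 7·2 ≡ 1, so inverse 2.
x ≡ 0·559·1 + 20·403·35 + 4·1333·2 = 292764.
292764 mod 17329 = 15500.

15500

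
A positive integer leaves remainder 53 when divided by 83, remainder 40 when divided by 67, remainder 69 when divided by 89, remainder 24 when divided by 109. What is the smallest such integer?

12589742

The moduli are pairwise coprime; M = 83·67·89·109 = 53947261.
M/83 = 649967; 649967 ≡ 77 (mod 83); 77·69 ≡ 1, so inverse 69.
M/67 = 805183; 805183 ≡ 44 (mod 67); 44·32 ≡ 1, so inverse 32.
M/89 = 606149; 606149 ≡ 59 (mod 89); 59·86 ≡ 1, so inverse 86.
M/109 = 494929; 494929 ≡ 69 (mod 109); 69·79 ≡ 1, so inverse 79.
n ≡ 53·649967·69 + 40·805183·32 + 69·606149·86 + 24·494929·79 = 7942837109.
7942837109 mod 53947261 = 12589742.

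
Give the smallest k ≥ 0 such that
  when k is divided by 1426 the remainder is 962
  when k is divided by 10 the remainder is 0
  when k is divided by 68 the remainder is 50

gcd(1426, 10) = 2 and 2 | (0 − 962), so the pair is consistent; merging gives k ≡ 5240 (mod 7130), where 7130 = lcm(1426, 10).
gcd(7130, 68) = 2 and 2 | (50 − 5240), so the pair is consistent; merging gives k ≡ 69410 (mod 242420), where 242420 = lcm(7130, 68).
The solution is unique modulo lcm(1426, 10, 68) = 242420.

69410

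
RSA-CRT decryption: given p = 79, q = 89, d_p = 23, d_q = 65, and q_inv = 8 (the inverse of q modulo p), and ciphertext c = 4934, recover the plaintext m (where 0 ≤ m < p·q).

m₁ = c^(d_p) mod p: c ≡ 36 (mod 79), and 36^23 mod 79 = 40.
m₂ = c^(d_q) mod q: c ≡ 39 (mod 89), and 39^65 mod 89 = 16.
h = q_inv·(m₁ − m₂) mod p = 8·(40 − 16) mod 79 = 34.
m = m₂ + h·q = 16 + 34·89 = 3042.

3042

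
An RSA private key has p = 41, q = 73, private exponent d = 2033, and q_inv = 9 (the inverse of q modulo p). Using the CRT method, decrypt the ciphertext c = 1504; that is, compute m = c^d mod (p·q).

11

d_p = d mod (p−1) = 2033 mod 40 = 33; d_q = d mod (q−1) = 17.
m₁ = c^(d_p) mod p: c ≡ 28 (mod 41), and 28^33 mod 41 = 11.
m₂ = c^(d_q) mod q: c ≡ 44 (mod 73), and 44^17 mod 73 = 11.
h = q_inv·(m₁ − m₂) mod p = 9·(11 − 11) mod 41 = 0.
m = m₂ + h·q = 11 + 0·73 = 11.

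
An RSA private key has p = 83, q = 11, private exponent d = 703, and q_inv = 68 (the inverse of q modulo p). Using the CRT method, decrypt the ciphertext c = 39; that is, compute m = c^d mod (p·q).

d_p = d mod (p−1) = 703 mod 82 = 47; d_q = d mod (q−1) = 3.
m₁ = c^(d_p) mod p: c ≡ 39 (mod 83), and 39^47 mod 83 = 71.
m₂ = c^(d_q) mod q: c ≡ 6 (mod 11), and 6^3 mod 11 = 7.
h = q_inv·(m₁ − m₂) mod p = 68·(71 − 7) mod 83 = 36.
m = m₂ + h·q = 7 + 36·11 = 403.

403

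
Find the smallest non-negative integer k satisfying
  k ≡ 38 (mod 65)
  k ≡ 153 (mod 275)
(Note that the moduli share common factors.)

428

gcd(65, 275) = 5 and 5 | (153 − 38), so the pair is consistent; merging gives k ≡ 428 (mod 3575), where 3575 = lcm(65, 275).
The solution is unique modulo lcm(65, 275) = 3575.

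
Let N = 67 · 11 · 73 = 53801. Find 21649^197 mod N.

Mod 67: 21649 ≡ 8; by Fermat, exponent reduces to 197 mod 66 = 65; 8^65 ≡ 42 (mod 67).
Mod 11: 21649 ≡ 1; by Fermat, exponent reduces to 197 mod 10 = 7; 1^7 ≡ 1 (mod 11).
Mod 73: 21649 ≡ 41; by Fermat, exponent reduces to 197 mod 72 = 53; 41^53 ≡ 57 (mod 73).
Combine by CRT: x ≡ 42 (mod 67), x ≡ 1 (mod 11), x ≡ 57 (mod 73) ⇒ x ≡ 26775 (mod 53801).

26775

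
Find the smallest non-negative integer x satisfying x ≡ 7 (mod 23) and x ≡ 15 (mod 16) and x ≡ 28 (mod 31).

927

From x ≡ 7 (mod 23) write x = 7 + 23t. Substituting into x ≡ 15 (mod 16) gives 23t ≡ 8 (mod 16), and since 7⁻¹ ≡ 7 (mod 16), t ≡ 8. Hence x ≡ 7 + 23·8 = 191 (mod 368).
From x ≡ 191 (mod 368) write x = 191 + 368t. Substituting into x ≡ 28 (mod 31) gives 368t ≡ 23 (mod 31), and since 27⁻¹ ≡ 23 (mod 31), t ≡ 2. Hence x ≡ 191 + 368·2 = 927 (mod 11408).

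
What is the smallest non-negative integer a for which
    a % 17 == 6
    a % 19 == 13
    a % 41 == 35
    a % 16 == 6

The moduli are pairwise coprime; N = 17·19·41·16 = 211888.
N/17 = 12464; 12464 ≡ 3 (mod 17); 3·6 ≡ 1, so inverse 6.
N/19 = 11152; 11152 ≡ 18 (mod 19); 18·18 ≡ 1, so inverse 18.
N/41 = 5168; 5168 ≡ 2 (mod 41); 2·21 ≡ 1, so inverse 21.
N/16 = 13243; 13243 ≡ 11 (mod 16); 11·3 ≡ 1, so inverse 3.
a ≡ 6·12464·6 + 13·11152·18 + 35·5168·21 + 6·13243·3 = 7095126.
7095126 mod 211888 = 102822.

102822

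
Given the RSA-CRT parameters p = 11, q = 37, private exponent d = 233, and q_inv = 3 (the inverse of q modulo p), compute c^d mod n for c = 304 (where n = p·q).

d_p = d mod (p−1) = 233 mod 10 = 3; d_q = d mod (q−1) = 17.
m₁ = c^(d_p) mod p: c ≡ 7 (mod 11), and 7^3 mod 11 = 2.
m₂ = c^(d_q) mod q: c ≡ 8 (mod 37), and 8^17 mod 37 = 23.
h = q_inv·(m₁ − m₂) mod p = 3·(2 − 23) mod 11 = 3.
m = m₂ + h·q = 23 + 3·37 = 134.

134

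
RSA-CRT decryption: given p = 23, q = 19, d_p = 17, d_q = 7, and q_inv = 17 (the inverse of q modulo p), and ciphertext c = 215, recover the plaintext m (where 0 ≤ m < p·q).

427

m₁ = c^(d_p) mod p: c ≡ 8 (mod 23), and 8^17 mod 23 = 13.
m₂ = c^(d_q) mod q: c ≡ 6 (mod 19), and 6^7 mod 19 = 9.
h = q_inv·(m₁ − m₂) mod p = 17·(13 − 9) mod 23 = 22.
m = m₂ + h·q = 9 + 22·19 = 427.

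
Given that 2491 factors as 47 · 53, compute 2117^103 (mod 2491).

1625

Mod 47: 2117 ≡ 2; by Fermat, exponent reduces to 103 mod 46 = 11; 2^11 ≡ 27 (mod 47).
Mod 53: 2117 ≡ 50; by Fermat, exponent reduces to 103 mod 52 = 51; 50^51 ≡ 35 (mod 53).
Combine by CRT: x ≡ 27 (mod 47), x ≡ 35 (mod 53) ⇒ x ≡ 1625 (mod 2491).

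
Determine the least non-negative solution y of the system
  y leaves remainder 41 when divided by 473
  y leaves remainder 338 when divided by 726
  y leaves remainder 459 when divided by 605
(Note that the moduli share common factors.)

gcd(473, 726) = 11 and 11 | (338 − 41), so the pair is consistent; merging gives y ≡ 18488 (mod 31218), where 31218 = lcm(473, 726).
gcd(31218, 605) = 121 and 121 | (459 − 18488), so the pair is consistent; merging gives y ≡ 80924 (mod 156090), where 156090 = lcm(31218, 605).
The solution is unique modulo lcm(473, 726, 605) = 156090.

80924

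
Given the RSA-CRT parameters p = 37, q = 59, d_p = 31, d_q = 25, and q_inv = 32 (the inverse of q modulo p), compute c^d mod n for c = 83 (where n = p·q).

1270

m₁ = c^(d_p) mod p: c ≡ 9 (mod 37), and 9^31 mod 37 = 12.
m₂ = c^(d_q) mod q: c ≡ 24 (mod 59), and 24^25 mod 59 = 31.
h = q_inv·(m₁ − m₂) mod p = 32·(12 − 31) mod 37 = 21.
m = m₂ + h·q = 31 + 21·59 = 1270.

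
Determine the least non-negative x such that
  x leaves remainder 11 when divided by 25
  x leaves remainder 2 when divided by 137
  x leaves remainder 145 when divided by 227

172211

The moduli are pairwise coprime; N = 25·137·227 = 777475.
N/25 = 31099; 31099 ≡ 24 (mod 25); 24·24 ≡ 1, so inverse 24.
N/137 = 5675; 5675 ≡ 58 (mod 137); 58·26 ≡ 1, so inverse 26.
N/227 = 3425; 3425 ≡ 20 (mod 227); 20·193 ≡ 1, so inverse 193.
x ≡ 11·31099·24 + 2·5675·26 + 145·3425·193 = 104353861.
104353861 mod 777475 = 172211.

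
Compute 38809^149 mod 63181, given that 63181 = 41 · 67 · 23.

Mod 41: 38809 ≡ 23; by Fermat, exponent reduces to 149 mod 40 = 29; 23^29 ≡ 25 (mod 41).
Mod 67: 38809 ≡ 16; by Fermat, exponent reduces to 149 mod 66 = 17; 16^17 ≡ 4 (mod 67).
Mod 23: 38809 ≡ 8; by Fermat, exponent reduces to 149 mod 22 = 17; 8^17 ≡ 13 (mod 23).
Combine by CRT: x ≡ 25 (mod 41), x ≡ 4 (mod 67), x ≡ 13 (mod 23) ⇒ x ≡ 55949 (mod 63181).

55949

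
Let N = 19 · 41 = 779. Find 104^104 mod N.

Mod 19: 104 ≡ 9; by Fermat, exponent reduces to 104 mod 18 = 14; 9^14 ≡ 16 (mod 19).
Mod 41: 104 ≡ 22; by Fermat, exponent reduces to 104 mod 40 = 24; 22^24 ≡ 18 (mod 41).
Combine by CRT: x ≡ 16 (mod 19), x ≡ 18 (mod 41) ⇒ x ≡ 510 (mod 779).

510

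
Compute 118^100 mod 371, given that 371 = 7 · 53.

Mod 7: 118 ≡ 6; by Fermat, exponent reduces to 100 mod 6 = 4; 6^4 ≡ 1 (mod 7).
Mod 53: 118 ≡ 12; by Fermat, exponent reduces to 100 mod 52 = 48; 12^48 ≡ 49 (mod 53).
Combine by CRT: x ≡ 1 (mod 7), x ≡ 49 (mod 53) ⇒ x ≡ 155 (mod 371).

155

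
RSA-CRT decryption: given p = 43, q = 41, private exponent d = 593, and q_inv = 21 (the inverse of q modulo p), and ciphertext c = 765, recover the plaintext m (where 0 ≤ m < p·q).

d_p = d mod (p−1) = 593 mod 42 = 5; d_q = d mod (q−1) = 33.
m₁ = c^(d_p) mod p: c ≡ 34 (mod 43), and 34^5 mod 43 = 33.
m₂ = c^(d_q) mod q: c ≡ 27 (mod 41), and 27^33 mod 41 = 27.
h = q_inv·(m₁ − m₂) mod p = 21·(33 − 27) mod 43 = 40.
m = m₂ + h·q = 27 + 40·41 = 1667.

1667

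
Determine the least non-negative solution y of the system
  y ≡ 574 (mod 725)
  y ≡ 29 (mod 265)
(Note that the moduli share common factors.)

3474

gcd(725, 265) = 5 and 5 | (29 − 574), so the pair is consistent; merging gives y ≡ 3474 (mod 38425), where 38425 = lcm(725, 265).
The solution is unique modulo lcm(725, 265) = 38425.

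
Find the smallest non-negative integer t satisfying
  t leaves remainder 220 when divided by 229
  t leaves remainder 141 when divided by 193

Combine the congruences pairwise.
From t ≡ 220 (mod 229) write t = 220 + 229s. Substituting into t ≡ 141 (mod 193) gives 229s ≡ 114 (mod 193), and since 36⁻¹ ≡ 59 (mod 193), s ≡ 164. Hence t ≡ 220 + 229·164 = 37776 (mod 44197).

37776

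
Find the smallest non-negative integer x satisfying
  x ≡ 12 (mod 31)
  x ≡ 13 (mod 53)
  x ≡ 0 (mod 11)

The moduli are pairwise coprime; N = 31·53·11 = 18073.
N/31 = 583; 583 ≡ 25 (mod 31); 25·5 ≡ 1, so inverse 5.
N/53 = 341; 341 ≡ 23 (mod 53); 23·30 ≡ 1, so inverse 30.
N/11 = 1643; 1643 ≡ 4 (mod 11); 4·3 ≡ 1, so inverse 3.
x ≡ 12·583·5 + 13·341·30 + 0·1643·3 = 167970.
167970 mod 18073 = 5313.

5313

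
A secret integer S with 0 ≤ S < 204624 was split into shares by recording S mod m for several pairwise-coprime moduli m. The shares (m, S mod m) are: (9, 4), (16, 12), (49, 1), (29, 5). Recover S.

The moduli are pairwise coprime; N = 9·16·49·29 = 204624.
N/9 = 22736; 22736 ≡ 2 (mod 9); 2·5 ≡ 1, so inverse 5.
N/16 = 12789; 12789 ≡ 5 (mod 16); 5·13 ≡ 1, so inverse 13.
N/49 = 4176; 4176 ≡ 11 (mod 49); 11·9 ≡ 1, so inverse 9.
N/29 = 7056; 7056 ≡ 9 (mod 29); 9·13 ≡ 1, so inverse 13.
S ≡ 4·22736·5 + 12·12789·13 + 1·4176·9 + 5·7056·13 = 2946028.
2946028 mod 204624 = 81292.

81292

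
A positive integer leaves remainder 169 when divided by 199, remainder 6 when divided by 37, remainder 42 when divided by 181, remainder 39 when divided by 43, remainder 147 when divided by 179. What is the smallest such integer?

From a ≡ 169 (mod 199) write a = 169 + 199t. Substituting into a ≡ 6 (mod 37) gives 199t ≡ 22 (mod 37), and since 14⁻¹ ≡ 8 (mod 37), t ≡ 28. Hence a ≡ 169 + 199·28 = 5741 (mod 7363).
From a ≡ 5741 (mod 7363) write a = 5741 + 7363t. Substituting into a ≡ 42 (mod 181) gives 7363t ≡ 93 (mod 181), and since 123⁻¹ ≡ 78 (mod 181), t ≡ 14. Hence a ≡ 5741 + 7363·14 = 108823 (mod 1332703).
From a ≡ 108823 (mod 1332703) write a = 108823 + 1332703t. Substituting into a ≡ 39 (mod 43) gives 1332703t ≡ 6 (mod 43), and since 4⁻¹ ≡ 11 (mod 43), t ≡ 23. Hence a ≡ 108823 + 1332703·23 = 30760992 (mod 57306229).
From a ≡ 30760992 (mod 57306229) write a = 30760992 + 57306229t. Substituting into a ≡ 147 (mod 179) gives 57306229t ≡ 126 (mod 179), and since 95⁻¹ ≡ 49 (mod 179), t ≡ 88. Hence a ≡ 30760992 + 57306229·88 = 5073709144 (mod 10257814991).

5073709144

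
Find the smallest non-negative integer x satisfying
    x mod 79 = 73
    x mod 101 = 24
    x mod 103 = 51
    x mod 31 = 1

The moduli are pairwise coprime; N = 79·101·103·31 = 25476947.
N/79 = 322493; 322493 ≡ 15 (mod 79); 15·58 ≡ 1, so inverse 58.
N/101 = 252247; 252247 ≡ 50 (mod 101); 50·99 ≡ 1, so inverse 99.
N/103 = 247349; 247349 ≡ 46 (mod 103); 46·56 ≡ 1, so inverse 56.
N/31 = 821837; 821837 ≡ 27 (mod 31); 27·23 ≡ 1, so inverse 23.
x ≡ 73·322493·58 + 24·252247·99 + 51·247349·56 + 1·821837·23 = 2690105229.
2690105229 mod 25476947 = 15025794.

15025794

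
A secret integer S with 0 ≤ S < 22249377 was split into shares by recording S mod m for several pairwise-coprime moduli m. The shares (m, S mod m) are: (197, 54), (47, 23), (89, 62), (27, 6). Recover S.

6482733

The moduli are pairwise coprime; N = 197·47·89·27 = 22249377.
N/197 = 112941; 112941 ≡ 60 (mod 197); 60·23 ≡ 1, so inverse 23.
N/47 = 473391; 473391 ≡ 7 (mod 47); 7·27 ≡ 1, so inverse 27.
N/89 = 249993; 249993 ≡ 81 (mod 89); 81·11 ≡ 1, so inverse 11.
N/27 = 824051; 824051 ≡ 11 (mod 27); 11·5 ≡ 1, so inverse 5.
S ≡ 54·112941·23 + 23·473391·27 + 62·249993·11 + 6·824051·5 = 629465289.
629465289 mod 22249377 = 6482733.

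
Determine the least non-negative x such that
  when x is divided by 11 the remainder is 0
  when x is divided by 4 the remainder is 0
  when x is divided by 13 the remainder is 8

From x ≡ 0 (mod 11) write x = 0 + 11t. Substituting into x ≡ 0 (mod 4) gives 11t ≡ 0 (mod 4), and since 3⁻¹ ≡ 3 (mod 4), t ≡ 0. Hence x ≡ 0 + 11·0 = 0 (mod 44).
From x ≡ 0 (mod 44) write x = 0 + 44t. Substituting into x ≡ 8 (mod 13) gives 44t ≡ 8 (mod 13), and since 5⁻¹ ≡ 8 (mod 13), t ≡ 12. Hence x ≡ 0 + 44·12 = 528 (mod 572).

528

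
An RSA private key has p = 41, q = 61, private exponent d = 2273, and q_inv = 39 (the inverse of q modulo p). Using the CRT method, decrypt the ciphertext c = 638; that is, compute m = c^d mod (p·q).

d_p = d mod (p−1) = 2273 mod 40 = 33; d_q = d mod (q−1) = 53.
m₁ = c^(d_p) mod p: c ≡ 23 (mod 41), and 23^33 mod 41 = 31.
m₂ = c^(d_q) mod q: c ≡ 28 (mod 61), and 28^53 mod 61 = 8.
h = q_inv·(m₁ − m₂) mod p = 39·(31 − 8) mod 41 = 36.
m = m₂ + h·q = 8 + 36·61 = 2204.

2204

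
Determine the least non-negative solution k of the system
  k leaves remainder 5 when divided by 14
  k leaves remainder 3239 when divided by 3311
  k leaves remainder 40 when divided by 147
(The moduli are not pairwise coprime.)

gcd(14, 3311) = 7 and 7 | (3239 − 5), so the pair is consistent; merging gives k ≡ 3239 (mod 6622), where 6622 = lcm(14, 3311).
gcd(6622, 147) = 7 and 7 | (40 − 3239), so the pair is consistent; merging gives k ≡ 36349 (mod 139062), where 139062 = lcm(6622, 147).
The solution is unique modulo lcm(14, 3311, 147) = 139062.

36349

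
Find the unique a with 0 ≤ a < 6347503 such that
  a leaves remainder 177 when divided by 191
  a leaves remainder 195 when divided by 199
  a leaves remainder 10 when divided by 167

From a ≡ 177 (mod 191) write a = 177 + 191t. Substituting into a ≡ 195 (mod 199) gives 191t ≡ 18 (mod 199), and since 191⁻¹ ≡ 174 (mod 199), t ≡ 147. Hence a ≡ 177 + 191·147 = 28254 (mod 38009).
From a ≡ 28254 (mod 38009) write a = 28254 + 38009t. Substituting into a ≡ 10 (mod 167) gives 38009t ≡ 146 (mod 167), and since 100⁻¹ ≡ 162 (mod 167), t ≡ 105. Hence a ≡ 28254 + 38009·105 = 4019199 (mod 6347503).

4019199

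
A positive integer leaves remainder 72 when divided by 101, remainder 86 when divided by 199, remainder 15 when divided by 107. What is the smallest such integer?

From x ≡ 72 (mod 101) write x = 72 + 101t. Substituting into x ≡ 86 (mod 199) gives 101t ≡ 14 (mod 199), and since 101⁻¹ ≡ 67 (mod 199), t ≡ 142. Hence x ≡ 72 + 101·142 = 14414 (mod 20099).
From x ≡ 14414 (mod 20099) write x = 14414 + 20099t. Substituting into x ≡ 15 (mod 107) gives 20099t ≡ 46 (mod 107), and since 90⁻¹ ≡ 44 (mod 107), t ≡ 98. Hence x ≡ 14414 + 20099·98 = 1984116 (mod 2150593).

1984116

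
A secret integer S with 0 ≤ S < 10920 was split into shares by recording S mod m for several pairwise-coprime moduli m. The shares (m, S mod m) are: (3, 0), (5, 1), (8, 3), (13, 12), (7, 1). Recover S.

1611

From S ≡ 0 (mod 3) write S = 0 + 3t. Substituting into S ≡ 1 (mod 5) gives 3t ≡ 1 (mod 5), and since 3⁻¹ ≡ 2 (mod 5), t ≡ 2. Hence S ≡ 0 + 3·2 = 6 (mod 15).
From S ≡ 6 (mod 15) write S = 6 + 15t. Substituting into S ≡ 3 (mod 8) gives 15t ≡ 5 (mod 8), and since 7⁻¹ ≡ 7 (mod 8), t ≡ 3. Hence S ≡ 6 + 15·3 = 51 (mod 120).
From S ≡ 51 (mod 120) write S = 51 + 120t. Substituting into S ≡ 12 (mod 13) gives 120t ≡ 0 (mod 13), and since 3⁻¹ ≡ 9 (mod 13), t ≡ 0. Hence S ≡ 51 + 120·0 = 51 (mod 1560).
From S ≡ 51 (mod 1560) write S = 51 + 1560t. Substituting into S ≡ 1 (mod 7) gives 1560t ≡ 6 (mod 7), and since 6⁻¹ ≡ 6 (mod 7), t ≡ 1. Hence S ≡ 51 + 1560·1 = 1611 (mod 10920).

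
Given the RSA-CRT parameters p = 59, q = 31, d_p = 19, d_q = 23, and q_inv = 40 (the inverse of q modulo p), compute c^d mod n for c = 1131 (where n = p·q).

151

m₁ = c^(d_p) mod p: c ≡ 10 (mod 59), and 10^19 mod 59 = 33.
m₂ = c^(d_q) mod q: c ≡ 15 (mod 31), and 15^23 mod 31 = 27.
h = q_inv·(m₁ − m₂) mod p = 40·(33 − 27) mod 59 = 4.
m = m₂ + h·q = 27 + 4·31 = 151.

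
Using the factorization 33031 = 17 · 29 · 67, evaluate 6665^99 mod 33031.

Mod 17: 6665 ≡ 1; by Fermat, exponent reduces to 99 mod 16 = 3; 1^3 ≡ 1 (mod 17).
Mod 29: 6665 ≡ 24; by Fermat, exponent reduces to 99 mod 28 = 15; 24^15 ≡ 24 (mod 29).
Mod 67: 6665 ≡ 32; by Fermat, exponent reduces to 99 mod 66 = 33; 32^33 ≡ 66 (mod 67).
Combine by CRT: x ≡ 1 (mod 17), x ≡ 24 (mod 29), x ≡ 66 (mod 67) ⇒ x ≡ 10116 (mod 33031).

10116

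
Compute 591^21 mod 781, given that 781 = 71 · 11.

283

Mod 71: 591 ≡ 23; 23^21 ≡ 70 (mod 71).
Mod 11: 591 ≡ 8; by Fermat, exponent reduces to 21 mod 10 = 1; 8^1 ≡ 8 (mod 11).
Combine by CRT: x ≡ 70 (mod 71), x ≡ 8 (mod 11) ⇒ x ≡ 283 (mod 781).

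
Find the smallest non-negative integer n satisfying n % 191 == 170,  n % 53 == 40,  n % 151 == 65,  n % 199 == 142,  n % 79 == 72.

From n ≡ 170 (mod 191) write n = 170 + 191t. Substituting into n ≡ 40 (mod 53) gives 191t ≡ 29 (mod 53), and since 32⁻¹ ≡ 5 (mod 53), t ≡ 39. Hence n ≡ 170 + 191·39 = 7619 (mod 10123).
From n ≡ 7619 (mod 10123) write n = 7619 + 10123t. Substituting into n ≡ 65 (mod 151) gives 10123t ≡ 147 (mod 151), and since 6⁻¹ ≡ 126 (mod 151), t ≡ 100. Hence n ≡ 7619 + 10123·100 = 1019919 (mod 1528573).
From n ≡ 1019919 (mod 1528573) write n = 1019919 + 1528573t. Substituting into n ≡ 142 (mod 199) gives 1528573t ≡ 98 (mod 199), and since 54⁻¹ ≡ 129 (mod 199), t ≡ 105. Hence n ≡ 1019919 + 1528573·105 = 161520084 (mod 304186027).
From n ≡ 161520084 (mod 304186027) write n = 161520084 + 304186027t. Substituting into n ≡ 72 (mod 79) gives 304186027t ≡ 70 (mod 79), and since 3⁻¹ ≡ 53 (mod 79), t ≡ 76. Hence n ≡ 161520084 + 304186027·76 = 23279658136 (mod 24030696133).

23279658136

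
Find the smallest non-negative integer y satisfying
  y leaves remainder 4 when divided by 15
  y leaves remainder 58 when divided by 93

244

Combine the congruences pairwise.
gcd(15, 93) = 3 and 3 | (58 − 4), so the pair is consistent; merging gives y ≡ 244 (mod 465), where 465 = lcm(15, 93).
The solution is unique modulo lcm(15, 93) = 465.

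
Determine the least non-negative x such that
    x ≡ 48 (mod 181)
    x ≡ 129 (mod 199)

From x ≡ 48 (mod 181) write x = 48 + 181t. Substituting into x ≡ 129 (mod 199) gives 181t ≡ 81 (mod 199), and since 181⁻¹ ≡ 11 (mod 199), t ≡ 95. Hence x ≡ 48 + 181·95 = 17243 (mod 36019).

17243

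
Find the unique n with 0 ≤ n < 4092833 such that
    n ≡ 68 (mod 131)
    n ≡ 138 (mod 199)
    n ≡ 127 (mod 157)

3748502

The moduli are pairwise coprime; M = 131·199·157 = 4092833.
M/131 = 31243; 31243 ≡ 65 (mod 131); 65·129 ≡ 1, so inverse 129.
M/199 = 20567; 20567 ≡ 70 (mod 199); 70·145 ≡ 1, so inverse 145.
M/157 = 26069; 26069 ≡ 7 (mod 157); 7·45 ≡ 1, so inverse 45.
n ≡ 68·31243·129 + 138·20567·145 + 127·26069·45 = 834593601.
834593601 mod 4092833 = 3748502.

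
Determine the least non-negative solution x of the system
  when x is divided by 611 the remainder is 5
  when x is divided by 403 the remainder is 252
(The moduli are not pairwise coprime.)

4282

gcd(611, 403) = 13 and 13 | (252 − 5), so the pair is consistent; merging gives x ≡ 4282 (mod 18941), where 18941 = lcm(611, 403).
The solution is unique modulo lcm(611, 403) = 18941.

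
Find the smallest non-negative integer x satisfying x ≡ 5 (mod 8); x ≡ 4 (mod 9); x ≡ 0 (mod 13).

13

The moduli are pairwise coprime; N = 8·9·13 = 936.
N/8 = 117; 117 ≡ 5 (mod 8); 5·5 ≡ 1, so inverse 5.
N/9 = 104; 104 ≡ 5 (mod 9); 5·2 ≡ 1, so inverse 2.
N/13 = 72; 72 ≡ 7 (mod 13); 7·2 ≡ 1, so inverse 2.
x ≡ 5·117·5 + 4·104·2 + 0·72·2 = 3757.
3757 mod 936 = 13.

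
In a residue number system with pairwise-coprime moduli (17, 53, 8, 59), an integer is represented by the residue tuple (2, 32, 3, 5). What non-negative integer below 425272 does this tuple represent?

148803

From x ≡ 2 (mod 17) write x = 2 + 17t. Substituting into x ≡ 32 (mod 53) gives 17t ≡ 30 (mod 53), and since 17⁻¹ ≡ 25 (mod 53), t ≡ 8. Hence x ≡ 2 + 17·8 = 138 (mod 901).
From x ≡ 138 (mod 901) write x = 138 + 901t. Substituting into x ≡ 3 (mod 8) gives 901t ≡ 1 (mod 8), and since 5⁻¹ ≡ 5 (mod 8), t ≡ 5. Hence x ≡ 138 + 901·5 = 4643 (mod 7208).
From x ≡ 4643 (mod 7208) write x = 4643 + 7208t. Substituting into x ≡ 5 (mod 59) gives 7208t ≡ 23 (mod 59), and since 10⁻¹ ≡ 6 (mod 59), t ≡ 20. Hence x ≡ 4643 + 7208·20 = 148803 (mod 425272).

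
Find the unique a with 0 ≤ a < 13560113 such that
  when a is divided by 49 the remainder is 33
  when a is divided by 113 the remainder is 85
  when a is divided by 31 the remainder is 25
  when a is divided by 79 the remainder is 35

6914668

From a ≡ 33 (mod 49) write a = 33 + 49t. Substituting into a ≡ 85 (mod 113) gives 49t ≡ 52 (mod 113), and since 49⁻¹ ≡ 30 (mod 113), t ≡ 91. Hence a ≡ 33 + 49·91 = 4492 (mod 5537).
From a ≡ 4492 (mod 5537) write a = 4492 + 5537t. Substituting into a ≡ 25 (mod 31) gives 5537t ≡ 28 (mod 31), and since 19⁻¹ ≡ 18 (mod 31), t ≡ 8. Hence a ≡ 4492 + 5537·8 = 48788 (mod 171647).
From a ≡ 48788 (mod 171647) write a = 48788 + 171647t. Substituting into a ≡ 35 (mod 79) gives 171647t ≡ 69 (mod 79), and since 59⁻¹ ≡ 75 (mod 79), t ≡ 40. Hence a ≡ 48788 + 171647·40 = 6914668 (mod 13560113).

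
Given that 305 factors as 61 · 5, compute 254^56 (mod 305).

76

Mod 61: 254 ≡ 10; 10^56 ≡ 15 (mod 61).
Mod 5: 254 ≡ 4; since 4 | 56, by Fermat 4^56 ≡ 1 (mod 5).
Combine by CRT: x ≡ 15 (mod 61), x ≡ 1 (mod 5) ⇒ x ≡ 76 (mod 305).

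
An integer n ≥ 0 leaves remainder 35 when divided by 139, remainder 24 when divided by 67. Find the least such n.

Combine the congruences pairwise.
From n ≡ 35 (mod 139) write n = 35 + 139t. Substituting into n ≡ 24 (mod 67) gives 139t ≡ 56 (mod 67), and since 5⁻¹ ≡ 27 (mod 67), t ≡ 38. Hence n ≡ 35 + 139·38 = 5317 (mod 9313).

5317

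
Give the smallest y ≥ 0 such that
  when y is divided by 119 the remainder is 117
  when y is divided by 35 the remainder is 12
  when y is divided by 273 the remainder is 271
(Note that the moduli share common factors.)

Combine the congruences pairwise.
gcd(119, 35) = 7 and 7 | (12 − 117), so the pair is consistent; merging gives y ≡ 117 (mod 595), where 595 = lcm(119, 35).
gcd(595, 273) = 7 and 7 | (271 − 117), so the pair is consistent; merging gives y ≡ 18562 (mod 23205), where 23205 = lcm(595, 273).
The solution is unique modulo lcm(119, 35, 273) = 23205.

18562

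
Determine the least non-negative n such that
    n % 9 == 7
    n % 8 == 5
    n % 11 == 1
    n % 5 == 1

3301

The moduli are pairwise coprime; M = 9·8·11·5 = 3960.
M/9 = 440; 440 ≡ 8 (mod 9); 8·8 ≡ 1, so inverse 8.
M/8 = 495; 495 ≡ 7 (mod 8); 7·7 ≡ 1, so inverse 7.
M/11 = 360; 360 ≡ 8 (mod 11); 8·7 ≡ 1, so inverse 7.
M/5 = 792; 792 ≡ 2 (mod 5); 2·3 ≡ 1, so inverse 3.
n ≡ 7·440·8 + 5·495·7 + 1·360·7 + 1·792·3 = 46861.
46861 mod 3960 = 3301.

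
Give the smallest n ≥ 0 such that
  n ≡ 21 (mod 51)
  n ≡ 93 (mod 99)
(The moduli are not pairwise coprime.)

Combine the congruences pairwise.
gcd(51, 99) = 3 and 3 | (93 − 21), so the pair is consistent; merging gives n ≡ 786 (mod 1683), where 1683 = lcm(51, 99).
The solution is unique modulo lcm(51, 99) = 1683.

786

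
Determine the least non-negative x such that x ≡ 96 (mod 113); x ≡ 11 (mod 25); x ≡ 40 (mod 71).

From x ≡ 96 (mod 113) write x = 96 + 113t. Substituting into x ≡ 11 (mod 25) gives 113t ≡ 15 (mod 25), and since 13⁻¹ ≡ 2 (mod 25), t ≡ 5. Hence x ≡ 96 + 113·5 = 661 (mod 2825).
From x ≡ 661 (mod 2825) write x = 661 + 2825t. Substituting into x ≡ 40 (mod 71) gives 2825t ≡ 18 (mod 71), and since 56⁻¹ ≡ 52 (mod 71), t ≡ 13. Hence x ≡ 661 + 2825·13 = 37386 (mod 200575).

37386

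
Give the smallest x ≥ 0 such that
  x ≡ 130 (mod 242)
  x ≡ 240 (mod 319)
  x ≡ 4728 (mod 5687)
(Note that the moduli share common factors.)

72972

gcd(242, 319) = 11 and 11 | (240 − 130), so the pair is consistent; merging gives x ≡ 2792 (mod 7018), where 7018 = lcm(242, 319).
gcd(7018, 5687) = 121 and 121 | (4728 − 2792), so the pair is consistent; merging gives x ≡ 72972 (mod 329846), where 329846 = lcm(7018, 5687).
The solution is unique modulo lcm(242, 319, 5687) = 329846.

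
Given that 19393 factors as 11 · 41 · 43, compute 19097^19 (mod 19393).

Mod 11: 19097 ≡ 1; by Fermat, exponent reduces to 19 mod 10 = 9; 1^9 ≡ 1 (mod 11).
Mod 41: 19097 ≡ 32; 32^19 ≡ 9 (mod 41).
Mod 43: 19097 ≡ 5; 5^19 ≡ 12 (mod 43).
Combine by CRT: x ≡ 1 (mod 11), x ≡ 9 (mod 41), x ≡ 12 (mod 43) ⇒ x ≡ 18459 (mod 19393).

18459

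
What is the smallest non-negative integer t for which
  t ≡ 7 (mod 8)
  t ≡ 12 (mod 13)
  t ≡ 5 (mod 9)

311

From t ≡ 7 (mod 8) write t = 7 + 8s. Substituting into t ≡ 12 (mod 13) gives 8s ≡ 5 (mod 13), and since 8⁻¹ ≡ 5 (mod 13), s ≡ 12. Hence t ≡ 7 + 8·12 = 103 (mod 104).
From t ≡ 103 (mod 104) write t = 103 + 104s. Substituting into t ≡ 5 (mod 9) gives 104s ≡ 1 (mod 9), and since 5⁻¹ ≡ 2 (mod 9), s ≡ 2. Hence t ≡ 103 + 104·2 = 311 (mod 936).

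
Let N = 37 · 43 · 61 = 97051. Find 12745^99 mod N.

10465

Mod 37: 12745 ≡ 17; by Fermat, exponent reduces to 99 mod 36 = 27; 17^27 ≡ 31 (mod 37).
Mod 43: 12745 ≡ 17; by Fermat, exponent reduces to 99 mod 42 = 15; 17^15 ≡ 16 (mod 43).
Mod 61: 12745 ≡ 57; by Fermat, exponent reduces to 99 mod 60 = 39; 57^39 ≡ 34 (mod 61).
Combine by CRT: x ≡ 31 (mod 37), x ≡ 16 (mod 43), x ≡ 34 (mod 61) ⇒ x ≡ 10465 (mod 97051).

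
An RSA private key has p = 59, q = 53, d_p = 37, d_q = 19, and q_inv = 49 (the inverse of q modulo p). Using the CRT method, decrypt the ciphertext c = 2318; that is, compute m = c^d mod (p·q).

m₁ = c^(d_p) mod p: c ≡ 17 (mod 59), and 17^37 mod 59 = 57.
m₂ = c^(d_q) mod q: c ≡ 39 (mod 53), and 39^19 mod 53 = 27.
h = q_inv·(m₁ − m₂) mod p = 49·(57 − 27) mod 59 = 54.
m = m₂ + h·q = 27 + 54·53 = 2889.

2889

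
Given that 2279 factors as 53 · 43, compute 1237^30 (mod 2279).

600

Mod 53: 1237 ≡ 18; 18^30 ≡ 17 (mod 53).
Mod 43: 1237 ≡ 33; 33^30 ≡ 41 (mod 43).
Combine by CRT: x ≡ 17 (mod 53), x ≡ 41 (mod 43) ⇒ x ≡ 600 (mod 2279).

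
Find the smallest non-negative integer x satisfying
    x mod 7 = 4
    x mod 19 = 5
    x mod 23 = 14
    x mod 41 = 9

The moduli are pairwise coprime; N = 7·19·23·41 = 125419.
N/7 = 17917; 17917 ≡ 4 (mod 7); 4·2 ≡ 1, so inverse 2.
N/19 = 6601; 6601 ≡ 8 (mod 19); 8·12 ≡ 1, so inverse 12.
N/23 = 5453; 5453 ≡ 2 (mod 23); 2·12 ≡ 1, so inverse 12.
N/41 = 3059; 3059 ≡ 25 (mod 41); 25·23 ≡ 1, so inverse 23.
x ≡ 4·17917·2 + 5·6601·12 + 14·5453·12 + 9·3059·23 = 2088713.
2088713 mod 125419 = 82009.

82009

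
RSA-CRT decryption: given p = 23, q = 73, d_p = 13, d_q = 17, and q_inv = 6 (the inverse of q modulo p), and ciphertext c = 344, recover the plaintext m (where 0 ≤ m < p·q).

m₁ = c^(d_p) mod p: c ≡ 22 (mod 23), and 22^13 mod 23 = 22.
m₂ = c^(d_q) mod q: c ≡ 52 (mod 73), and 52^17 mod 73 = 43.
h = q_inv·(m₁ − m₂) mod p = 6·(22 − 43) mod 23 = 12.
m = m₂ + h·q = 43 + 12·73 = 919.

919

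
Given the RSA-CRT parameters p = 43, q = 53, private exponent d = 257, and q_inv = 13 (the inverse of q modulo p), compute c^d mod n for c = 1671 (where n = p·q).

652

d_p = d mod (p−1) = 257 mod 42 = 5; d_q = d mod (q−1) = 49.
m₁ = c^(d_p) mod p: c ≡ 37 (mod 43), and 37^5 mod 43 = 7.
m₂ = c^(d_q) mod q: c ≡ 28 (mod 53), and 28^49 mod 53 = 16.
h = q_inv·(m₁ − m₂) mod p = 13·(7 − 16) mod 43 = 12.
m = m₂ + h·q = 16 + 12·53 = 652.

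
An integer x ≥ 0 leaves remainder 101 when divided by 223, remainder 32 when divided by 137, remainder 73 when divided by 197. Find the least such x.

1517170

The moduli are pairwise coprime; N = 223·137·197 = 6018547.
N/223 = 26989; 26989 ≡ 6 (mod 223); 6·186 ≡ 1, so inverse 186.
N/137 = 43931; 43931 ≡ 91 (mod 137); 91·134 ≡ 1, so inverse 134.
N/197 = 30551; 30551 ≡ 16 (mod 197); 16·37 ≡ 1, so inverse 37.
x ≡ 101·26989·186 + 32·43931·134 + 73·30551·37 = 777909733.
777909733 mod 6018547 = 1517170.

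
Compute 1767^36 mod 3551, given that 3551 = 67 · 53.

1287

Mod 67: 1767 ≡ 25; 25^36 ≡ 14 (mod 67).
Mod 53: 1767 ≡ 18; 18^36 ≡ 15 (mod 53).
Combine by CRT: x ≡ 14 (mod 67), x ≡ 15 (mod 53) ⇒ x ≡ 1287 (mod 3551).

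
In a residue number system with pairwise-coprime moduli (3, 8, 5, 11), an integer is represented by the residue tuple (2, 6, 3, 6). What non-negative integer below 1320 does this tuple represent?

The moduli are pairwise coprime; N = 3·8·5·11 = 1320.
N/3 = 440; 440 ≡ 2 (mod 3); 2·2 ≡ 1, so inverse 2.
N/8 = 165; 165 ≡ 5 (mod 8); 5·5 ≡ 1, so inverse 5.
N/5 = 264; 264 ≡ 4 (mod 5); 4·4 ≡ 1, so inverse 4.
N/11 = 120; 120 ≡ 10 (mod 11); 10·10 ≡ 1, so inverse 10.
x ≡ 2·440·2 + 6·165·5 + 3·264·4 + 6·120·10 = 17078.
17078 mod 1320 = 1238.

1238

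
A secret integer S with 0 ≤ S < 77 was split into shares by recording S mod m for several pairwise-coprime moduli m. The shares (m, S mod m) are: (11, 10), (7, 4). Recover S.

32

From S ≡ 10 (mod 11) write S = 10 + 11t. Substituting into S ≡ 4 (mod 7) gives 11t ≡ 1 (mod 7), and since 4⁻¹ ≡ 2 (mod 7), t ≡ 2. Hence S ≡ 10 + 11·2 = 32 (mod 77).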